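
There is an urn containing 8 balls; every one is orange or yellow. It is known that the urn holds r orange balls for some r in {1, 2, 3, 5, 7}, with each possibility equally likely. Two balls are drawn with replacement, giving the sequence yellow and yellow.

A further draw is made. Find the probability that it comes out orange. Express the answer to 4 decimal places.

0.2583

Under each hypothesis, the probability of the observed sequence is: P(data | r = 1) = (7/8)(7/8) = 49/64; P(data | r = 2) = (6/8)(6/8) = 9/16; P(data | r = 3) = (5/8)(5/8) = 25/64; P(data | r = 5) = (3/8)(3/8) = 9/64; P(data | r = 7) = (1/8)(1/8) = 1/64.
Weighting by the prior gives 1/5 · 49/64 = 49/320, 1/5 · 9/16 = 9/80, 1/5 · 25/64 = 5/64, 1/5 · 9/64 = 9/320, 1/5 · 1/64 = 1/320; with total 3/8.
The posterior is then P(r = 1 | data) = 49/120, P(r = 2 | data) = 3/10, P(r = 3 | data) = 5/24, P(r = 5 | data) = 3/40, P(r = 7 | data) = 1/120.
Averaging over the posterior, P(orange next | data) = (1/8)(49/120) + (1/4)(3/10) + (3/8)(5/24) + (5/8)(3/40) + (7/8)(1/120) = 31/120.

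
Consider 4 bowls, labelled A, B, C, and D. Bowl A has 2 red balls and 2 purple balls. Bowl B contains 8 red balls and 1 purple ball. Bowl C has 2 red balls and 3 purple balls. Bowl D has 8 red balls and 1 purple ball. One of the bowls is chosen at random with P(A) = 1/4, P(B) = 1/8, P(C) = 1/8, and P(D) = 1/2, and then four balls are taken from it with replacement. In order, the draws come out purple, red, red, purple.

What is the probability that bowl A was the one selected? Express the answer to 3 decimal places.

0.540

Compute the likelihood of the observed sequence for each case: P(data | bowl A) = (2/4)(2/4)(2/4)(2/4) = 0.0625; P(data | bowl B) = (1/9)(8/9)(8/9)(1/9) = 0.0097546; P(data | bowl C) = (3/5)(2/5)(2/5)(3/5) = 0.0576; P(data | bowl D) = (1/9)(8/9)(8/9)(1/9) = 0.0097546.
The prior-weighted likelihoods are 1/4 · 0.0625 = 0.015625, 1/8 · 0.0097546 = 0.0012193, 1/8 · 0.0576 = 0.0072, 1/2 · 0.0097546 = 0.0048773; with total 0.028922.
Therefore the posterior P(bowl A | data) = (0.015625) / (0.028922) = 0.54025.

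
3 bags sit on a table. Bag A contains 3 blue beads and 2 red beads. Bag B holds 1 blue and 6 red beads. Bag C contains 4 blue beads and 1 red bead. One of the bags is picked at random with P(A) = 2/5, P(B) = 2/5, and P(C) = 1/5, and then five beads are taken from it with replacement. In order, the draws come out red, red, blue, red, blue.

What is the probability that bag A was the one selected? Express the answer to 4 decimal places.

The likelihood of the observed sequence under each hypothesis: P(data | bag A) = (2/5)(2/5)(3/5)(2/5)(3/5) = 0.02304; P(data | bag B) = (6/7)(6/7)(1/7)(6/7)(1/7) = 0.012852; P(data | bag C) = (1/5)(1/5)(4/5)(1/5)(4/5) = 0.00512.
Weighting by the prior gives 2/5 · 0.02304 = 0.009216, 2/5 · 0.012852 = 0.0051407, 1/5 · 0.00512 = 0.001024; with total 0.015381.
So P(bag A | data) = (0.009216) / (0.015381) = 0.59919.

0.5992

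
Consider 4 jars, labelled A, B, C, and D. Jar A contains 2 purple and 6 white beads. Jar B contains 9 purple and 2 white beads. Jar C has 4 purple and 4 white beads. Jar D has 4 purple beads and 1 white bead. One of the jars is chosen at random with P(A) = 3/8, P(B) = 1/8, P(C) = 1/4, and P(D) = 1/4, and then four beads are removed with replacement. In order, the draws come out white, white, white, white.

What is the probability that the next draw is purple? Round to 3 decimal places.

Under each hypothesis, the probability of the observed sequence is: P(data | jar A) = (6/8)(6/8)(6/8)(6/8) = 0.31641; P(data | jar B) = (2/11)(2/11)(2/11)(2/11) = 0.0010928; P(data | jar C) = (4/8)(4/8)(4/8)(4/8) = 0.0625; P(data | jar D) = (1/5)(1/5)(1/5)(1/5) = 0.0016.
Weighting by the prior gives 3/8 · 0.31641 = 0.11865, 1/8 · 0.0010928 = 0.0001366, 1/4 · 0.0625 = 0.015625, 1/4 · 0.0016 = 0.0004; these sum to 0.13481.
Normalising, the posterior is P(jar A | data) = 0.88012, P(jar B | data) = 0.0010133, P(jar C | data) = 0.1159, P(jar D | data) = 0.0029671.
Averaging over the posterior, P(purple next | data) = (1/4)(0.88012) + (9/11)(0.0010133) + (1/2)(0.1159) + (4/5)(0.0029671) = 0.28118.

0.281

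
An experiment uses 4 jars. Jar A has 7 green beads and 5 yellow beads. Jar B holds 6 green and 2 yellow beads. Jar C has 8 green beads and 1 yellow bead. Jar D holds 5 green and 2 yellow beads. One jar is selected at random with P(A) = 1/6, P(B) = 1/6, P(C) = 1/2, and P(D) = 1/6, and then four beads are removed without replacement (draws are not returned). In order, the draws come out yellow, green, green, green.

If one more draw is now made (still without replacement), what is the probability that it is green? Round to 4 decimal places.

The likelihood of the observed sequence under each hypothesis: P(data | jar A) = (5/12)(7/11)(6/10)(5/9) = 0.088384; P(data | jar B) = (2/8)(6/7)(5/6)(4/5) = 0.14286; P(data | jar C) = (1/9)(8/8)(7/7)(6/6) = 0.11111; P(data | jar D) = (2/7)(5/6)(4/5)(3/4) = 0.14286.
Weighting by the prior gives 1/6 · 0.088384 = 0.014731, 1/6 · 0.14286 = 0.02381, 1/2 · 0.11111 = 0.055556, 1/6 · 0.14286 = 0.02381; with total 0.11791.
Dividing through by the total gives posterior P(jar A | data) = 0.12494, P(jar B | data) = 0.20194, P(jar C | data) = 0.47119, P(jar D | data) = 0.20194.
The predictive probability is P(green next | data) = (1/2)(0.12494) + (3/4)(0.20194) + (1)(0.47119) + (2/3)(0.20194) = 0.81973.

0.8197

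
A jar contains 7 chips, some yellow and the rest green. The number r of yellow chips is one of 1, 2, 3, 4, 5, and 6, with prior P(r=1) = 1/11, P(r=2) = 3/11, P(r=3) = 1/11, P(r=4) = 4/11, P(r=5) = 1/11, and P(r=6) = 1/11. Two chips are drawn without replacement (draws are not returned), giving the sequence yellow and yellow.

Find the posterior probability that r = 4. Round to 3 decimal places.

0.436

Compute the likelihood of the observed sequence for each case: P(data | r = 1) = (1/7)(0/6) = 0; P(data | r = 2) = (2/7)(1/6) = 1/21; P(data | r = 3) = (3/7)(2/6) = 1/7; P(data | r = 4) = (4/7)(3/6) = 2/7; P(data | r = 5) = (5/7)(4/6) = 10/21; P(data | r = 6) = (6/7)(5/6) = 5/7.
The prior-weighted likelihoods are 1/11 · 0 = 0, 3/11 · 1/21 = 1/77, 1/11 · 1/7 = 1/77, 4/11 · 2/7 = 8/77, 1/11 · 10/21 = 10/231, 1/11 · 5/7 = 5/77; summing to 5/21.
By Bayes' rule, P(r = 4 | data) = (8/77) / (5/21) = 24/55.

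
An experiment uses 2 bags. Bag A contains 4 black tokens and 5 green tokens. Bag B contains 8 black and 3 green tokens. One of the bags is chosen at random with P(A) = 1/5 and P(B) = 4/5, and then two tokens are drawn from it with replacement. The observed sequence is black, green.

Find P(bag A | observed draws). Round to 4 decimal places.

Compute the likelihood of the observed sequence for each case: P(data | bag A) = (4/9)(5/9) = 0.24691; P(data | bag B) = (8/11)(3/11) = 0.19835.
Multiplying each by its prior: 1/5 · 0.24691 = 0.049383, 4/5 · 0.19835 = 0.15868; with total 0.20806.
Hence P(bag A | data) = (0.049383) / (0.20806) = 0.23735.

0.2373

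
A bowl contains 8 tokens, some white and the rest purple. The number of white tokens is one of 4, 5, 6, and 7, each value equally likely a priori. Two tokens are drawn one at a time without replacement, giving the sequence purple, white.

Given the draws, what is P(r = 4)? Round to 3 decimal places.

0.320

Under each hypothesis, the probability of the observed sequence is: P(data | r = 4) = (4/8)(4/7) = 2/7; P(data | r = 5) = (3/8)(5/7) = 15/56; P(data | r = 6) = (2/8)(6/7) = 3/14; P(data | r = 7) = (1/8)(7/7) = 1/8.
The prior-weighted likelihoods are 1/4 · 2/7 = 1/14, 1/4 · 15/56 = 15/224, 1/4 · 3/14 = 3/56, 1/4 · 1/8 = 1/32; summing to 25/112.
Hence P(r = 4 | data) = (1/14) / (25/112) = 8/25.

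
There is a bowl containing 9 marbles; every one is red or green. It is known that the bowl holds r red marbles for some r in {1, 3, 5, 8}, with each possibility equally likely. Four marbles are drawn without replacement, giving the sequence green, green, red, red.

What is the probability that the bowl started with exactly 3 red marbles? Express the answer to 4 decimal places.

Under each hypothesis, the probability of the observed sequence is: P(data | r = 1) = (8/9)(7/8)(1/7)(0/6) = 0; P(data | r = 3) = (6/9)(5/8)(3/7)(2/6) = 5/84; P(data | r = 5) = (4/9)(3/8)(5/7)(4/6) = 5/63; P(data | r = 8) = (1/9)(0/8) = 0.
The prior-weighted likelihoods are 1/4 · 0 = 0, 1/4 · 5/84 = 5/336, 1/4 · 5/63 = 5/252, 1/4 · 0 = 0; with total 5/144.
Therefore the posterior P(r = 3 | data) = (5/336) / (5/144) = 3/7.

0.4286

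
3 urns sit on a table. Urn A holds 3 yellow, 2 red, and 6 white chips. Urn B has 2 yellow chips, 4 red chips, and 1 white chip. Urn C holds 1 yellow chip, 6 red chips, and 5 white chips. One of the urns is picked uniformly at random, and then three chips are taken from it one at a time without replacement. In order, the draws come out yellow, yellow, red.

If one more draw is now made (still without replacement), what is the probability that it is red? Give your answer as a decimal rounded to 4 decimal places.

Compute the likelihood of the observed sequence for each case: P(data | urn A) = (3/11)(2/10)(2/9) = 0.012121; P(data | urn B) = (2/7)(1/6)(4/5) = 0.038095; P(data | urn C) = (1/12)(0/11) = 0.
Weighting by the prior gives 1/3 · 0.012121 = 0.0040404, 1/3 · 0.038095 = 0.012698, 1/3 · 0 = 0; these sum to 0.016739.
Dividing through by the total gives posterior P(urn A | data) = 0.24138, P(urn B | data) = 0.75862, P(urn C | data) = 0.
So P(red next | data) = Σ P(red next | H) P(H | data) = (1/8)(0.24138) + (3/4)(0.75862) = 0.59914.

0.5991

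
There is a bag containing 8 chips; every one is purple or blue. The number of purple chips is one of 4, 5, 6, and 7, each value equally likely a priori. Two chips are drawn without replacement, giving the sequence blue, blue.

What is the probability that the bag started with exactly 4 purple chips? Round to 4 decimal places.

Under each hypothesis, the probability of the observed sequence is: P(data | r = 4) = (4/8)(3/7) = 3/14; P(data | r = 5) = (3/8)(2/7) = 3/28; P(data | r = 6) = (2/8)(1/7) = 1/28; P(data | r = 7) = (1/8)(0/7) = 0.
The prior-weighted likelihoods are 1/4 · 3/14 = 3/56, 1/4 · 3/28 = 3/112, 1/4 · 1/28 = 1/112, 1/4 · 0 = 0; these sum to 5/56.
Hence P(r = 4 | data) = (3/56) / (5/56) = 3/5.

0.6000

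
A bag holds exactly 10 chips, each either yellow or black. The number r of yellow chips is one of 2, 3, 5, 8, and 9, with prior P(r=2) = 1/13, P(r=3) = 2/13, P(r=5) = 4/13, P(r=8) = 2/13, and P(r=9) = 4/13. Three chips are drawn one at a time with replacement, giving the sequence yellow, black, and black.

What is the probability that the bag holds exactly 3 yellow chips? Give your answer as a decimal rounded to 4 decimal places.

0.2877

Under each hypothesis, the probability of the observed sequence is: P(data | r = 2) = (2/10)(8/10)(8/10) = 0.128; P(data | r = 3) = (3/10)(7/10)(7/10) = 0.147; P(data | r = 5) = (5/10)(5/10)(5/10) = 0.125; P(data | r = 8) = (8/10)(2/10)(2/10) = 0.032; P(data | r = 9) = (9/10)(1/10)(1/10) = 0.009.
Multiplying each by its prior: 1/13 · 0.128 = 0.0098462, 2/13 · 0.147 = 0.022615, 4/13 · 0.125 = 0.038462, 2/13 · 0.032 = 0.0049231, 4/13 · 0.009 = 0.0027692; summing to 0.078615.
Therefore the posterior P(r = 3 | data) = (0.022615) / (0.078615) = 0.28767.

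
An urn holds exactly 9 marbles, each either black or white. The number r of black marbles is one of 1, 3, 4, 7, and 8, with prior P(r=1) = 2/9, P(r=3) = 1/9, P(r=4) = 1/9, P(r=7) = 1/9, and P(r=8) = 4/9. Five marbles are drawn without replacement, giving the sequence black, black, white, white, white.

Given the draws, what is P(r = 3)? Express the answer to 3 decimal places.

0.500

Compute the likelihood of the observed sequence for each case: P(data | r = 1) = (1/9)(0/8) = 0; P(data | r = 3) = (3/9)(2/8)(6/7)(5/6)(4/5) = 1/21; P(data | r = 4) = (4/9)(3/8)(5/7)(4/6)(3/5) = 1/21; P(data | r = 7) = (7/9)(6/8)(2/7)(1/6)(0/5) = 0; P(data | r = 8) = (8/9)(7/8)(1/7)(0/6) = 0.
Multiplying each by its prior: 2/9 · 0 = 0, 1/9 · 1/21 = 1/189, 1/9 · 1/21 = 1/189, 1/9 · 0 = 0, 4/9 · 0 = 0; with total 2/189.
By Bayes' rule, P(r = 3 | data) = (1/189) / (2/189) = 1/2.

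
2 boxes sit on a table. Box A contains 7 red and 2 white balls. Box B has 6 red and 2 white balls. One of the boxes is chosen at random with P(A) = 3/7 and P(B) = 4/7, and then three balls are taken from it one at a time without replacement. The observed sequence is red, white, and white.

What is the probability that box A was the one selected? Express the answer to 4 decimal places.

The likelihood of the observed sequence under each hypothesis: P(data | box A) = (7/9)(2/8)(1/7) = 1/36; P(data | box B) = (6/8)(2/7)(1/6) = 1/28.
The prior-weighted likelihoods are 3/7 · 1/36 = 1/84, 4/7 · 1/28 = 1/49; summing to 19/588.
By Bayes' rule, P(box A | data) = (1/84) / (19/588) = 7/19.

0.3684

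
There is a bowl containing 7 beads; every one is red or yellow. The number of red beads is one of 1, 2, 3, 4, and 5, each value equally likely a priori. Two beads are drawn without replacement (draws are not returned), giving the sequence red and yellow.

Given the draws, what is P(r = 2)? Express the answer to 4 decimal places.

Under each hypothesis, the probability of the observed sequence is: P(data | r = 1) = (1/7)(6/6) = 1/7; P(data | r = 2) = (2/7)(5/6) = 5/21; P(data | r = 3) = (3/7)(4/6) = 2/7; P(data | r = 4) = (4/7)(3/6) = 2/7; P(data | r = 5) = (5/7)(2/6) = 5/21.
The prior-weighted likelihoods are 1/5 · 1/7 = 1/35, 1/5 · 5/21 = 1/21, 1/5 · 2/7 = 2/35, 1/5 · 2/7 = 2/35, 1/5 · 5/21 = 1/21; these sum to 5/21.
So P(r = 2 | data) = (1/21) / (5/21) = 1/5.

0.2000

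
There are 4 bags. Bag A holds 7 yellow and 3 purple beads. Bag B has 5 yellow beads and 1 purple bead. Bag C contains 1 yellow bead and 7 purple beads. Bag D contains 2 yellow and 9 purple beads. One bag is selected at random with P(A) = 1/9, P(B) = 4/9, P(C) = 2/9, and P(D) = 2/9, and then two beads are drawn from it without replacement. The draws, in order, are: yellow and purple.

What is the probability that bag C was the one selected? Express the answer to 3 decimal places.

Under each hypothesis, the probability of the observed sequence is: P(data | bag A) = (7/10)(3/9) = 7/30; P(data | bag B) = (5/6)(1/5) = 1/6; P(data | bag C) = (1/8)(7/7) = 1/8; P(data | bag D) = (2/11)(9/10) = 9/55.
Weighting by the prior gives 1/9 · 7/30 = 7/270, 4/9 · 1/6 = 2/27, 2/9 · 1/8 = 1/36, 2/9 · 9/55 = 2/55; summing to 65/396.
Hence P(bag C | data) = (1/36) / (65/396) = 11/65.

0.169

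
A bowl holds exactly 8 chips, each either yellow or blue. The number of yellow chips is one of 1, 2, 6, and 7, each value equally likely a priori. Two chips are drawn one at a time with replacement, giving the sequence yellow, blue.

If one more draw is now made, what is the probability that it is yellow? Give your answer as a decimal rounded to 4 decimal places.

0.5000

The likelihood of the observed sequence under each hypothesis: P(data | r = 1) = (1/8)(7/8) = 7/64; P(data | r = 2) = (2/8)(6/8) = 3/16; P(data | r = 6) = (6/8)(2/8) = 3/16; P(data | r = 7) = (7/8)(1/8) = 7/64.
The prior-weighted likelihoods are 1/4 · 7/64 = 7/256, 1/4 · 3/16 = 3/64, 1/4 · 3/16 = 3/64, 1/4 · 7/64 = 7/256; with total 19/128.
Normalising, the posterior is P(r = 1 | data) = 7/38, P(r = 2 | data) = 6/19, P(r = 6 | data) = 6/19, P(r = 7 | data) = 7/38.
The predictive probability is P(yellow next | data) = (1/8)(7/38) + (1/4)(6/19) + (3/4)(6/19) + (7/8)(7/38) = 1/2.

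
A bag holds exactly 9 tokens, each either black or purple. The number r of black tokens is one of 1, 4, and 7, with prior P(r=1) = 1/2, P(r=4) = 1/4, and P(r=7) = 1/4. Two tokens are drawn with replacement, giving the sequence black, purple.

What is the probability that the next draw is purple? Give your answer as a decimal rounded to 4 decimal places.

0.5689

The likelihood of the observed sequence under each hypothesis: P(data | r = 1) = (1/9)(8/9) = 8/81; P(data | r = 4) = (4/9)(5/9) = 20/81; P(data | r = 7) = (7/9)(2/9) = 14/81.
Multiplying each by its prior: 1/2 · 8/81 = 4/81, 1/4 · 20/81 = 5/81, 1/4 · 14/81 = 7/162; with total 25/162.
Dividing through by the total gives posterior P(r = 1 | data) = 8/25, P(r = 4 | data) = 2/5, P(r = 7 | data) = 7/25.
Averaging over the posterior, P(purple next | data) = (8/9)(8/25) + (5/9)(2/5) + (2/9)(7/25) = 128/225.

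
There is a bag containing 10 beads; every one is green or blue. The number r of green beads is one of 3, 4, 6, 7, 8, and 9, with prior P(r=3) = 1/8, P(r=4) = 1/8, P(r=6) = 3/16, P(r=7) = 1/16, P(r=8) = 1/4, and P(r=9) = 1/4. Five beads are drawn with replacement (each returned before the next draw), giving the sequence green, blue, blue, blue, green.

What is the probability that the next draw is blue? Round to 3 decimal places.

0.510

For each hypothesis, P(data | H) works out to: P(data | r = 3) = (3/10)(7/10)(7/10)(7/10)(3/10) = 0.03087; P(data | r = 4) = (4/10)(6/10)(6/10)(6/10)(4/10) = 0.03456; P(data | r = 6) = (6/10)(4/10)(4/10)(4/10)(6/10) = 0.02304; P(data | r = 7) = (7/10)(3/10)(3/10)(3/10)(7/10) = 0.01323; P(data | r = 8) = (8/10)(2/10)(2/10)(2/10)(8/10) = 0.00512; P(data | r = 9) = (9/10)(1/10)(1/10)(1/10)(9/10) = 0.00081.
Multiplying each by its prior: 1/8 · 0.03087 = 0.0038588, 1/8 · 0.03456 = 0.00432, 3/16 · 0.02304 = 0.00432, 1/16 · 0.01323 = 0.00082688, 1/4 · 0.00512 = 0.00128, 1/4 · 0.00081 = 0.0002025; summing to 0.014808.
The posterior is then P(r = 3 | data) = 0.26058, P(r = 4 | data) = 0.29173, P(r = 6 | data) = 0.29173, P(r = 7 | data) = 0.055839, P(r = 8 | data) = 0.086439, P(r = 9 | data) = 0.013675.
The predictive probability is P(blue next | data) = (7/10)(0.26058) + (3/5)(0.29173) + (2/5)(0.29173) + (3/10)(0.055839) + (1/5)(0.086439) + (1/10)(0.013675) = 0.50955.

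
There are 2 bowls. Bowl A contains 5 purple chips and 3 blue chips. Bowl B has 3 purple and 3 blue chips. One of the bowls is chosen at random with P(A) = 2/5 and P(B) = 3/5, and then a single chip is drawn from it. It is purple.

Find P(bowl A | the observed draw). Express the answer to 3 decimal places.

0.455

The likelihood of this draw under each hypothesis: P(data | bowl A) = (5/8) = 5/8; P(data | bowl B) = (3/6) = 1/2.
Multiplying each by its prior: 2/5 · 5/8 = 1/4, 3/5 · 1/2 = 3/10; with total 11/20.
Therefore the posterior P(bowl A | data) = (1/4) / (11/20) = 5/11.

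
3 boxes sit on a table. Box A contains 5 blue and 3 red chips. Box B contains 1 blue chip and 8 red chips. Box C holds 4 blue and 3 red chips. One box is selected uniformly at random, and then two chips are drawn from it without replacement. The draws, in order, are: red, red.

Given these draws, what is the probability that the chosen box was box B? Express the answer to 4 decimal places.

Under each hypothesis, the probability of the observed sequence is: P(data | box A) = (3/8)(2/7) = 3/28; P(data | box B) = (8/9)(7/8) = 7/9; P(data | box C) = (3/7)(2/6) = 1/7.
The prior-weighted likelihoods are 1/3 · 3/28 = 1/28, 1/3 · 7/9 = 7/27, 1/3 · 1/7 = 1/21; with total 37/108.
By Bayes' rule, P(box B | data) = (7/27) / (37/108) = 28/37.

0.7568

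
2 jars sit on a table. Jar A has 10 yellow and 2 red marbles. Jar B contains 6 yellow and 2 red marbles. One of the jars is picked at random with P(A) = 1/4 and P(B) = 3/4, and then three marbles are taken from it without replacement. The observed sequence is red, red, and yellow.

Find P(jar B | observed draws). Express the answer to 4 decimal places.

For each hypothesis, P(data | H) works out to: P(data | jar A) = (2/12)(1/11)(10/10) = 0.015152; P(data | jar B) = (2/8)(1/7)(6/6) = 0.035714.
Weighting by the prior gives 1/4 · 0.015152 = 0.0037879, 3/4 · 0.035714 = 0.026786; these sum to 0.030574.
So P(jar B | data) = (0.026786) / (0.030574) = 0.87611.

0.8761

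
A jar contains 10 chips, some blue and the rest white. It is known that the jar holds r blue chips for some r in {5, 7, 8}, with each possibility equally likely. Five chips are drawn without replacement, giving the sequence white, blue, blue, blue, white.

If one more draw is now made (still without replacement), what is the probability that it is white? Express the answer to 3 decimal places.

For each hypothesis, P(data | H) works out to: P(data | r = 5) = (5/10)(5/9)(4/8)(3/7)(4/6) = 5/126; P(data | r = 7) = (3/10)(7/9)(6/8)(5/7)(2/6) = 1/24; P(data | r = 8) = (2/10)(8/9)(7/8)(6/7)(1/6) = 1/45.
Multiplying each by its prior: 1/3 · 5/126 = 5/378, 1/3 · 1/24 = 1/72, 1/3 · 1/45 = 1/135; with total 29/840.
Dividing through by the total gives posterior P(r = 5 | data) = 100/261, P(r = 7 | data) = 35/87, P(r = 8 | data) = 56/261.
The predictive probability is P(white next | data) = (3/5)(100/261) + (1/5)(35/87) + (0)(56/261) = 9/29.

0.310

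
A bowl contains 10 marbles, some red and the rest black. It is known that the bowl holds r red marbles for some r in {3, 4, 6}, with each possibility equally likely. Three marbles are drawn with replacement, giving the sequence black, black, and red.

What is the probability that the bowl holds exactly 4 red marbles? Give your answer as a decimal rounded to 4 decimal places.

0.3721

For each hypothesis, P(data | H) works out to: P(data | r = 3) = (7/10)(7/10)(3/10) = 147/1000; P(data | r = 4) = (6/10)(6/10)(4/10) = 18/125; P(data | r = 6) = (4/10)(4/10)(6/10) = 12/125.
Multiplying each by its prior: 1/3 · 147/1000 = 49/1000, 1/3 · 18/125 = 6/125, 1/3 · 12/125 = 4/125; with total 129/1000.
By Bayes' rule, P(r = 4 | data) = (6/125) / (129/1000) = 16/43.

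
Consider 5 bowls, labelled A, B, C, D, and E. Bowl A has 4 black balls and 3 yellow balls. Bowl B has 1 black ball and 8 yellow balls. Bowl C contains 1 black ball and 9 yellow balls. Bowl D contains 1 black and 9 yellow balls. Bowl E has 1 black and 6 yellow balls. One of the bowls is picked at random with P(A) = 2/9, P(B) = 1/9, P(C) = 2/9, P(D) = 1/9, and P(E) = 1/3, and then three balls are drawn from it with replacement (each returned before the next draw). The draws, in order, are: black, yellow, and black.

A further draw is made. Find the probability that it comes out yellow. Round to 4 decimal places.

Compute the likelihood of the observed sequence for each case: P(data | bowl A) = (4/7)(3/7)(4/7) = 0.13994; P(data | bowl B) = (1/9)(8/9)(1/9) = 0.010974; P(data | bowl C) = (1/10)(9/10)(1/10) = 0.009; P(data | bowl D) = (1/10)(9/10)(1/10) = 0.009; P(data | bowl E) = (1/7)(6/7)(1/7) = 0.017493.
Weighting by the prior gives 2/9 · 0.13994 = 0.031098, 1/9 · 0.010974 = 0.0012193, 2/9 · 0.009 = 0.002, 1/9 · 0.009 = 0.001, 1/3 · 0.017493 = 0.0058309; summing to 0.041148.
Dividing through by the total gives posterior P(bowl A | data) = 0.75576, P(bowl B | data) = 0.029632, P(bowl C | data) = 0.048605, P(bowl D | data) = 0.024302, P(bowl E | data) = 0.1417.
The predictive probability is P(yellow next | data) = (3/7)(0.75576) + (8/9)(0.029632) + (9/10)(0.048605) + (9/10)(0.024302) + (6/7)(0.1417) = 0.53731.

0.5373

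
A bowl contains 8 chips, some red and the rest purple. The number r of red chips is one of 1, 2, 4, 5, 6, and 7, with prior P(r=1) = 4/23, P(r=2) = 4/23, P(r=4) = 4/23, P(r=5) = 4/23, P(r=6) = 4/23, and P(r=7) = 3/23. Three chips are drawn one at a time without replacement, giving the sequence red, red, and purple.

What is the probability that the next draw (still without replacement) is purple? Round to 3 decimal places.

Compute the likelihood of the observed sequence for each case: P(data | r = 1) = (1/8)(0/7) = 0; P(data | r = 2) = (2/8)(1/7)(6/6) = 0.035714; P(data | r = 4) = (4/8)(3/7)(4/6) = 0.14286; P(data | r = 5) = (5/8)(4/7)(3/6) = 0.17857; P(data | r = 6) = (6/8)(5/7)(2/6) = 0.17857; P(data | r = 7) = (7/8)(6/7)(1/6) = 0.125.
Multiplying each by its prior: 4/23 · 0 = 0, 4/23 · 0.035714 = 0.0062112, 4/23 · 0.14286 = 0.024845, 4/23 · 0.17857 = 0.031056, 4/23 · 0.17857 = 0.031056, 3/23 · 0.125 = 0.016304; with total 0.10947.
Normalising, the posterior is P(r = 1 | data) = 0, P(r = 2 | data) = 0.056738, P(r = 4 | data) = 0.22695, P(r = 5 | data) = 0.28369, P(r = 6 | data) = 0.28369, P(r = 7 | data) = 0.14894.
The predictive probability is P(purple next | data) = (1)(0.056738) + (3/5)(0.22695) + (2/5)(0.28369) + (1/5)(0.28369) + (0)(0.14894) = 0.36312.

0.363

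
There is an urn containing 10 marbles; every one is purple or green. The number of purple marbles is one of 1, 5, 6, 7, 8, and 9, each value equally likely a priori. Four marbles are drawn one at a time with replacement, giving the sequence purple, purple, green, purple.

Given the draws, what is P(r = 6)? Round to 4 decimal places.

0.2019

Under each hypothesis, the probability of the observed sequence is: P(data | r = 1) = (1/10)(1/10)(9/10)(1/10) = 0.0009; P(data | r = 5) = (5/10)(5/10)(5/10)(5/10) = 0.0625; P(data | r = 6) = (6/10)(6/10)(4/10)(6/10) = 0.0864; P(data | r = 7) = (7/10)(7/10)(3/10)(7/10) = 0.1029; P(data | r = 8) = (8/10)(8/10)(2/10)(8/10) = 0.1024; P(data | r = 9) = (9/10)(9/10)(1/10)(9/10) = 0.0729.
Weighting by the prior gives 1/6 · 0.0009 = 0.00015, 1/6 · 0.0625 = 0.010417, 1/6 · 0.0864 = 0.0144, 1/6 · 0.1029 = 0.01715, 1/6 · 0.1024 = 0.017067, 1/6 · 0.0729 = 0.01215; summing to 0.071333.
Therefore the posterior P(r = 6 | data) = (0.0144) / (0.071333) = 0.20187.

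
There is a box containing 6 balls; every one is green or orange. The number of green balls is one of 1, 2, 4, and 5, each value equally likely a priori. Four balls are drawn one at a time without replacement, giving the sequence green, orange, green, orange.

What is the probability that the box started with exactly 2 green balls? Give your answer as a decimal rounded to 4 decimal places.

0.5000

For each hypothesis, P(data | H) works out to: P(data | r = 1) = (1/6)(5/5)(0/4) = 0; P(data | r = 2) = (2/6)(4/5)(1/4)(3/3) = 1/15; P(data | r = 4) = (4/6)(2/5)(3/4)(1/3) = 1/15; P(data | r = 5) = (5/6)(1/5)(4/4)(0/3) = 0.
The prior-weighted likelihoods are 1/4 · 0 = 0, 1/4 · 1/15 = 1/60, 1/4 · 1/15 = 1/60, 1/4 · 0 = 0; these sum to 1/30.
Therefore the posterior P(r = 2 | data) = (1/60) / (1/30) = 1/2.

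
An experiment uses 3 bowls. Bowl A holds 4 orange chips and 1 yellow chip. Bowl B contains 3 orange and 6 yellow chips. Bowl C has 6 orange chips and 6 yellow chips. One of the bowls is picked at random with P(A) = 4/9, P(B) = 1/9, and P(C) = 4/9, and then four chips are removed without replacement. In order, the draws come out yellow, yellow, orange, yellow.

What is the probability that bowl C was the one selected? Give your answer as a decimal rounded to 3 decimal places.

0.671

Compute the likelihood of the observed sequence for each case: P(data | bowl A) = (1/5)(0/4) = 0; P(data | bowl B) = (6/9)(5/8)(3/7)(4/6) = 0.11905; P(data | bowl C) = (6/12)(5/11)(6/10)(4/9) = 0.060606.
Weighting by the prior gives 4/9 · 0 = 0, 1/9 · 0.11905 = 0.013228, 4/9 · 0.060606 = 0.026936; with total 0.040164.
Therefore the posterior P(bowl C | data) = (0.026936) / (0.040164) = 0.67066.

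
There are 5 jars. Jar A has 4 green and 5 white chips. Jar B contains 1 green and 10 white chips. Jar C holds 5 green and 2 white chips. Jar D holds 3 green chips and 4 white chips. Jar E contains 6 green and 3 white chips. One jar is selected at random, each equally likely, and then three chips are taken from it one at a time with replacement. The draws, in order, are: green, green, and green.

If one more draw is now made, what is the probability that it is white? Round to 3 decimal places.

For each hypothesis, P(data | H) works out to: P(data | jar A) = (4/9)(4/9)(4/9) = 0.087791; P(data | jar B) = (1/11)(1/11)(1/11) = 0.00075131; P(data | jar C) = (5/7)(5/7)(5/7) = 0.36443; P(data | jar D) = (3/7)(3/7)(3/7) = 0.078717; P(data | jar E) = (6/9)(6/9)(6/9) = 0.2963.
The prior-weighted likelihoods are 1/5 · 0.087791 = 0.017558, 1/5 · 0.00075131 = 0.00015026, 1/5 · 0.36443 = 0.072886, 1/5 · 0.078717 = 0.015743, 1/5 · 0.2963 = 0.059259; with total 0.1656.
The posterior is then P(jar A | data) = 0.10603, P(jar B | data) = 0.0009074, P(jar C | data) = 0.44014, P(jar D | data) = 0.09507, P(jar E | data) = 0.35785.
So P(white next | data) = Σ P(white next | H) P(H | data) = (5/9)(0.10603) + (10/11)(0.0009074) + (2/7)(0.44014) + (4/7)(0.09507) + (1/3)(0.35785) = 0.35909.

0.359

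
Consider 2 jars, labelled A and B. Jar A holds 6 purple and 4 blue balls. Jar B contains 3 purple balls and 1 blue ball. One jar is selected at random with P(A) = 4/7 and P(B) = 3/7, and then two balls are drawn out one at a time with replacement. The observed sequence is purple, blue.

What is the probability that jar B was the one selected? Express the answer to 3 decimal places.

Under each hypothesis, the probability of the observed sequence is: P(data | jar A) = (6/10)(4/10) = 6/25; P(data | jar B) = (3/4)(1/4) = 3/16.
The prior-weighted likelihoods are 4/7 · 6/25 = 24/175, 3/7 · 3/16 = 9/112; with total 87/400.
So P(jar B | data) = (9/112) / (87/400) = 75/203.

0.369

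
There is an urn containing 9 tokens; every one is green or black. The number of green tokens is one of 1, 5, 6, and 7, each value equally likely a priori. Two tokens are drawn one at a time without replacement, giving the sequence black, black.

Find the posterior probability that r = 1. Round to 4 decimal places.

Compute the likelihood of the observed sequence for each case: P(data | r = 1) = (8/9)(7/8) = 7/9; P(data | r = 5) = (4/9)(3/8) = 1/6; P(data | r = 6) = (3/9)(2/8) = 1/12; P(data | r = 7) = (2/9)(1/8) = 1/36.
Multiplying each by its prior: 1/4 · 7/9 = 7/36, 1/4 · 1/6 = 1/24, 1/4 · 1/12 = 1/48, 1/4 · 1/36 = 1/144; with total 19/72.
Hence P(r = 1 | data) = (7/36) / (19/72) = 14/19.

0.7368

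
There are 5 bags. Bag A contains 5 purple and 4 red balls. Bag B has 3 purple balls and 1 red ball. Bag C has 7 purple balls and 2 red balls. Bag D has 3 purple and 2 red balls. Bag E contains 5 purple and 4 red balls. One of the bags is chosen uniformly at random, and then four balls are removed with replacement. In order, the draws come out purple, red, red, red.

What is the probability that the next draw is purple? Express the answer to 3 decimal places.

The likelihood of the observed sequence under each hypothesis: P(data | bag A) = (5/9)(4/9)(4/9)(4/9) = 0.048773; P(data | bag B) = (3/4)(1/4)(1/4)(1/4) = 0.011719; P(data | bag C) = (7/9)(2/9)(2/9)(2/9) = 0.0085353; P(data | bag D) = (3/5)(2/5)(2/5)(2/5) = 0.0384; P(data | bag E) = (5/9)(4/9)(4/9)(4/9) = 0.048773.
Multiplying each by its prior: 1/5 · 0.048773 = 0.0097546, 1/5 · 0.011719 = 0.0023437, 1/5 · 0.0085353 = 0.0017071, 1/5 · 0.0384 = 0.00768, 1/5 · 0.048773 = 0.0097546; with total 0.03124.
The posterior is then P(bag A | data) = 0.31225, P(bag B | data) = 0.075024, P(bag C | data) = 0.054643, P(bag D | data) = 0.24584, P(bag E | data) = 0.31225.
Averaging over the posterior, P(purple next | data) = (5/9)(0.31225) + (3/4)(0.075024) + (7/9)(0.054643) + (3/5)(0.24584) + (5/9)(0.31225) = 0.59321.

0.593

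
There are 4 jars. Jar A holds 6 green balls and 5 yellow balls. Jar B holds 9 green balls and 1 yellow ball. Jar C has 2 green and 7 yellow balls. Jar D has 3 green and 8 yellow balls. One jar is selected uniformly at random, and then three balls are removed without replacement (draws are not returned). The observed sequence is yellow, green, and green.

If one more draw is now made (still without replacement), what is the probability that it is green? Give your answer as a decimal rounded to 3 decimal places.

Under each hypothesis, the probability of the observed sequence is: P(data | jar A) = (5/11)(6/10)(5/9) = 5/33; P(data | jar B) = (1/10)(9/9)(8/8) = 1/10; P(data | jar C) = (7/9)(2/8)(1/7) = 1/36; P(data | jar D) = (8/11)(3/10)(2/9) = 8/165.
Weighting by the prior gives 1/4 · 5/33 = 5/132, 1/4 · 1/10 = 1/40, 1/4 · 1/36 = 1/144, 1/4 · 8/165 = 2/165; these sum to 59/720.
Normalising, the posterior is P(jar A | data) = 300/649, P(jar B | data) = 18/59, P(jar C | data) = 5/59, P(jar D | data) = 96/649.
The predictive probability is P(green next | data) = (1/2)(300/649) + (1)(18/59) + (0)(5/59) + (1/8)(96/649) = 360/649.

0.555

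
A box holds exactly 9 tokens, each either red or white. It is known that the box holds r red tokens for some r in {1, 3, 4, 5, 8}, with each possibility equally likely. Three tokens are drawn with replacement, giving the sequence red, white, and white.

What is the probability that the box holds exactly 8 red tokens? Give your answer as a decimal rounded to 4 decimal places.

For each hypothesis, P(data | H) works out to: P(data | r = 1) = (1/9)(8/9)(8/9) = 0.087791; P(data | r = 3) = (3/9)(6/9)(6/9) = 0.14815; P(data | r = 4) = (4/9)(5/9)(5/9) = 0.13717; P(data | r = 5) = (5/9)(4/9)(4/9) = 0.10974; P(data | r = 8) = (8/9)(1/9)(1/9) = 0.010974.
Multiplying each by its prior: 1/5 · 0.087791 = 0.017558, 1/5 · 0.14815 = 0.02963, 1/5 · 0.13717 = 0.027435, 1/5 · 0.10974 = 0.021948, 1/5 · 0.010974 = 0.0021948; these sum to 0.098765.
So P(r = 8 | data) = (0.0021948) / (0.098765) = 0.022222.

0.0222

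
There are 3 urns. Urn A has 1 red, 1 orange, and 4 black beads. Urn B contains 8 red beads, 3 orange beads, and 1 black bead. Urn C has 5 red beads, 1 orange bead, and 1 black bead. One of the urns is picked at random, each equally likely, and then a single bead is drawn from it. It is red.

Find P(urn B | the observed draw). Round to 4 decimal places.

Under each hypothesis, the probability of this draw is: P(data | urn A) = (1/6) = 1/6; P(data | urn B) = (8/12) = 2/3; P(data | urn C) = (5/7) = 5/7.
The prior-weighted likelihoods are 1/3 · 1/6 = 1/18, 1/3 · 2/3 = 2/9, 1/3 · 5/7 = 5/21; with total 65/126.
Hence P(urn B | data) = (2/9) / (65/126) = 28/65.

0.4308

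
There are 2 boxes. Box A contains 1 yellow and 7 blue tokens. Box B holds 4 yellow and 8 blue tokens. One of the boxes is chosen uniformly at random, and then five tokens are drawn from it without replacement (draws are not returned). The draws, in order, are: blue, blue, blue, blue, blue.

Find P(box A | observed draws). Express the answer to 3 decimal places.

The likelihood of the observed sequence under each hypothesis: P(data | box A) = (7/8)(6/7)(5/6)(4/5)(3/4) = 0.375; P(data | box B) = (8/12)(7/11)(6/10)(5/9)(4/8) = 0.070707.
Multiplying each by its prior: 1/2 · 0.375 = 0.1875, 1/2 · 0.070707 = 0.035354; these sum to 0.22285.
Hence P(box A | data) = (0.1875) / (0.22285) = 0.84136.

0.841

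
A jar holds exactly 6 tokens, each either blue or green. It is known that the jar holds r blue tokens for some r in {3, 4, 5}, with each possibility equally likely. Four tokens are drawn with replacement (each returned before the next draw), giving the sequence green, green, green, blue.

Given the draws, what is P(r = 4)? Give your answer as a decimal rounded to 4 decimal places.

The likelihood of the observed sequence under each hypothesis: P(data | r = 3) = (3/6)(3/6)(3/6)(3/6) = 0.0625; P(data | r = 4) = (2/6)(2/6)(2/6)(4/6) = 0.024691; P(data | r = 5) = (1/6)(1/6)(1/6)(5/6) = 0.003858.
Weighting by the prior gives 1/3 · 0.0625 = 0.020833, 1/3 · 0.024691 = 0.0082305, 1/3 · 0.003858 = 0.001286; summing to 0.03035.
So P(r = 4 | data) = (0.0082305) / (0.03035) = 0.27119.

0.2712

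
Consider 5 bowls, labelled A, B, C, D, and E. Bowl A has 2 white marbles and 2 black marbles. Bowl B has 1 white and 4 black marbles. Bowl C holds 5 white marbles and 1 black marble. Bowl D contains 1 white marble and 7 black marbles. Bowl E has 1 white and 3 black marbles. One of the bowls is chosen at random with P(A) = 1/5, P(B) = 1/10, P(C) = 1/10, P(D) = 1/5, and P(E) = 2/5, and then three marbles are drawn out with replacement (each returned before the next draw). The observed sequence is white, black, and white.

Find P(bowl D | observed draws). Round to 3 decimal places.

0.045

Under each hypothesis, the probability of the observed sequence is: P(data | bowl A) = (2/4)(2/4)(2/4) = 0.125; P(data | bowl B) = (1/5)(4/5)(1/5) = 0.032; P(data | bowl C) = (5/6)(1/6)(5/6) = 0.11574; P(data | bowl D) = (1/8)(7/8)(1/8) = 0.013672; P(data | bowl E) = (1/4)(3/4)(1/4) = 0.046875.
The prior-weighted likelihoods are 1/5 · 0.125 = 0.025, 1/10 · 0.032 = 0.0032, 1/10 · 0.11574 = 0.011574, 1/5 · 0.013672 = 0.0027344, 2/5 · 0.046875 = 0.01875; summing to 0.061258.
Therefore the posterior P(bowl D | data) = (0.0027344) / (0.061258) = 0.044637.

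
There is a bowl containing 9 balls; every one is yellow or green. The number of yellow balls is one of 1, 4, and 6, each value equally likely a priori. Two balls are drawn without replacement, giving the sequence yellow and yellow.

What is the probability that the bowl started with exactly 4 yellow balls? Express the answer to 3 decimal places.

The likelihood of the observed sequence under each hypothesis: P(data | r = 1) = (1/9)(0/8) = 0; P(data | r = 4) = (4/9)(3/8) = 1/6; P(data | r = 6) = (6/9)(5/8) = 5/12.
The prior-weighted likelihoods are 1/3 · 0 = 0, 1/3 · 1/6 = 1/18, 1/3 · 5/12 = 5/36; these sum to 7/36.
Hence P(r = 4 | data) = (1/18) / (7/36) = 2/7.

0.286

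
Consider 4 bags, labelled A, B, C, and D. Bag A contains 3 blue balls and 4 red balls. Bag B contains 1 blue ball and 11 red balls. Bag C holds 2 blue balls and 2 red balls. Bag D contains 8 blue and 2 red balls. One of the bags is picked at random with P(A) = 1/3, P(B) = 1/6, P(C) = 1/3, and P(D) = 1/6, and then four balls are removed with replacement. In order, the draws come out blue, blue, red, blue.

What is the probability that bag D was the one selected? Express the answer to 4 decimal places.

The likelihood of the observed sequence under each hypothesis: P(data | bag A) = (3/7)(3/7)(4/7)(3/7) = 0.044981; P(data | bag B) = (1/12)(1/12)(11/12)(1/12) = 0.00053048; P(data | bag C) = (2/4)(2/4)(2/4)(2/4) = 0.0625; P(data | bag D) = (8/10)(8/10)(2/10)(8/10) = 0.1024.
Multiplying each by its prior: 1/3 · 0.044981 = 0.014994, 1/6 · 0.00053048 = 8.8413e-05, 1/3 · 0.0625 = 0.020833, 1/6 · 0.1024 = 0.017067; summing to 0.052982.
Hence P(bag D | data) = (0.017067) / (0.052982) = 0.32212.

0.3221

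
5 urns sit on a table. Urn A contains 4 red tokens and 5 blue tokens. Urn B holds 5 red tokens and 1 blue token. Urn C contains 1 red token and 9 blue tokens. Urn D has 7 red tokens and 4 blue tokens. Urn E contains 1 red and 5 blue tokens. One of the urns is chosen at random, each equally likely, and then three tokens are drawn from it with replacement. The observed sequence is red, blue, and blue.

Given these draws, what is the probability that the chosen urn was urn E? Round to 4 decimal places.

0.2623

Compute the likelihood of the observed sequence for each case: P(data | urn A) = (4/9)(5/9)(5/9) = 0.13717; P(data | urn B) = (5/6)(1/6)(1/6) = 0.023148; P(data | urn C) = (1/10)(9/10)(9/10) = 0.081; P(data | urn D) = (7/11)(4/11)(4/11) = 0.084147; P(data | urn E) = (1/6)(5/6)(5/6) = 0.11574.
Multiplying each by its prior: 1/5 · 0.13717 = 0.027435, 1/5 · 0.023148 = 0.0046296, 1/5 · 0.081 = 0.0162, 1/5 · 0.084147 = 0.016829, 1/5 · 0.11574 = 0.023148; with total 0.088242.
So P(urn E | data) = (0.023148) / (0.088242) = 0.26233.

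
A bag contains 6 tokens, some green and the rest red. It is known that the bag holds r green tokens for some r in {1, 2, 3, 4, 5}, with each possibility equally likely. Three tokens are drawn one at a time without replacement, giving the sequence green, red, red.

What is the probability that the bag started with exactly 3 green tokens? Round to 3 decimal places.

0.257

The likelihood of the observed sequence under each hypothesis: P(data | r = 1) = (1/6)(5/5)(4/4) = 1/6; P(data | r = 2) = (2/6)(4/5)(3/4) = 1/5; P(data | r = 3) = (3/6)(3/5)(2/4) = 3/20; P(data | r = 4) = (4/6)(2/5)(1/4) = 1/15; P(data | r = 5) = (5/6)(1/5)(0/4) = 0.
The prior-weighted likelihoods are 1/5 · 1/6 = 1/30, 1/5 · 1/5 = 1/25, 1/5 · 3/20 = 3/100, 1/5 · 1/15 = 1/75, 1/5 · 0 = 0; these sum to 7/60.
So P(r = 3 | data) = (3/100) / (7/60) = 9/35.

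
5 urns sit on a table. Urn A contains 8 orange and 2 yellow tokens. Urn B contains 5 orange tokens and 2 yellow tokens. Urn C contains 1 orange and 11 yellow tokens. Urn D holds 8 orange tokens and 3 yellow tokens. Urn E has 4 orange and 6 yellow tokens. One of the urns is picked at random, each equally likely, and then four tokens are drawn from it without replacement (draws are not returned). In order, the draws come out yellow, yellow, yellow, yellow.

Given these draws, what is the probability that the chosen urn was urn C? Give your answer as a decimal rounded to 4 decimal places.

0.9032

Under each hypothesis, the probability of the observed sequence is: P(data | urn A) = (2/10)(1/9)(0/8) = 0; P(data | urn B) = (2/7)(1/6)(0/5) = 0; P(data | urn C) = (11/12)(10/11)(9/10)(8/9) = 2/3; P(data | urn D) = (3/11)(2/10)(1/9)(0/8) = 0; P(data | urn E) = (6/10)(5/9)(4/8)(3/7) = 1/14.
Multiplying each by its prior: 1/5 · 0 = 0, 1/5 · 0 = 0, 1/5 · 2/3 = 2/15, 1/5 · 0 = 0, 1/5 · 1/14 = 1/70; these sum to 31/210.
So P(urn C | data) = (2/15) / (31/210) = 28/31.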